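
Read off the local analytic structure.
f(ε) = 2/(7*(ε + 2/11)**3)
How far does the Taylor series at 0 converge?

Denominator factor (ε + 2/11)^3: pole of order 3 at -2/11, modulus 2/11.
The radius of convergence is the smallest modulus among the singular points: 2/11.

The radius of convergence is 2/11.


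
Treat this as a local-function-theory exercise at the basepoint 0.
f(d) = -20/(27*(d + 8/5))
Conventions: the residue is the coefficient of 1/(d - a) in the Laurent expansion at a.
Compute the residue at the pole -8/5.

The residue is -20/27.

At the order-1 pole -8/5 set g(d) = (d - (-8/5))*f(d) = -20/27.
Simple pole: residue = g(a) at a = -8/5, which is -20/27.


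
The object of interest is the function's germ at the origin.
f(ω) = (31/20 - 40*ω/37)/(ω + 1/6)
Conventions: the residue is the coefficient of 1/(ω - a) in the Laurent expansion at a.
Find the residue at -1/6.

At the order-1 pole -1/6 set g(ω) = (ω - (-1/6))*f(ω) = 31/20 - 40*ω/37.
Simple pole: residue = g(a) at a = -1/6, which is 3841/2220.

The residue is 3841/2220.


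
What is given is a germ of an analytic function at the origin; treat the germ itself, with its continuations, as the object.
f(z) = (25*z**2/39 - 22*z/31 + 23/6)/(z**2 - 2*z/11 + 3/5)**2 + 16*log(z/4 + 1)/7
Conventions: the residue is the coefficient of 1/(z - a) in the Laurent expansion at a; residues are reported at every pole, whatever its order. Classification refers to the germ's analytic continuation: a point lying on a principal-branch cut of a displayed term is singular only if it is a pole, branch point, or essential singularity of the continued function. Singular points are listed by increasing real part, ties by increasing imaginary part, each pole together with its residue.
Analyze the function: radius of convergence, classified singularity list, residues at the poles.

Radius of convergence at 0: (1/5)*sqrt(15).
At -4: a logarithmic branch point.
At (1/11) - ((1/55)*sqrt(1790))*i: a pole of order 2; residue ((66836165/1239602208)*sqrt(1790))*i.
At (1/11) + ((1/55)*sqrt(1790))*i: a pole of order 2; residue -((66836165/1239602208)*sqrt(1790))*i.

Denominator factor (z**2 - 2*z/11 + 3/5)^2: discriminant -1432/605, complex-conjugate roots (1/11) + ((1/55)*sqrt(1790))*i and (1/11) - ((1/55)*sqrt(1790))*i; poles of order 2, moduli (1/5)*sqrt(15) and (1/5)*sqrt(15).
Branch term (16/7)*log(1 - z/(-4)): its argument vanishes at z = -4, a logarithmic branch point, modulus 4.
The radius of convergence is the smallest modulus among the singular points: (1/5)*sqrt(15).
The branch term is analytic at (1/11) - ((1/55)*sqrt(1790))*i and contributes nothing to the residue; only the rational part matters.
The factor z**2 - 2*z/11 + 3/5 splits as (z - a)(z - a') with a = (1/11) - ((1/55)*sqrt(1790))*i, a' = (1/11) + ((1/55)*sqrt(1790))*i. At the order-2 pole a set g(z) = (z - a)^2*(rational part) = [25*z**2/39 - 22*z/31 + 23/6] / (z - a')^2.
Order-2 pole: residue = g'(a); g'((1/11) - ((1/55)*sqrt(1790))*i) = ((66836165/1239602208)*sqrt(1790))*i, so the residue is ((66836165/1239602208)*sqrt(1790))*i.
The branch term is analytic at (1/11) + ((1/55)*sqrt(1790))*i and contributes nothing to the residue; only the rational part matters.
The factor z**2 - 2*z/11 + 3/5 splits as (z - a)(z - a') with a = (1/11) + ((1/55)*sqrt(1790))*i, a' = (1/11) - ((1/55)*sqrt(1790))*i. At the order-2 pole a set g(z) = (z - a)^2*(rational part) = [25*z**2/39 - 22*z/31 + 23/6] / (z - a')^2.
Order-2 pole: residue = g'(a); g'((1/11) + ((1/55)*sqrt(1790))*i) = -((66836165/1239602208)*sqrt(1790))*i, so the residue is -((66836165/1239602208)*sqrt(1790))*i.
List the singular points by increasing real part (a conjugate pair: the negative imaginary part first).


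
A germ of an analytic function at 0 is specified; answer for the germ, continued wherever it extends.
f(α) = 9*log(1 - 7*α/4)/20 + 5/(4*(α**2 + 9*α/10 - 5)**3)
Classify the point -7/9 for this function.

Denominator factors: α**2 + 9*α/10 - 5 = -4127/810 at α = -7/9 — none vanishes.
Branch term log(1 - α/(4/7)): argument at -7/9 is 85/36, nonzero, so -7/9 is not its branch point (a point on a principal cut is still regular for the continued germ).
So the germ continues analytically to -7/9.

The point is a regular point.


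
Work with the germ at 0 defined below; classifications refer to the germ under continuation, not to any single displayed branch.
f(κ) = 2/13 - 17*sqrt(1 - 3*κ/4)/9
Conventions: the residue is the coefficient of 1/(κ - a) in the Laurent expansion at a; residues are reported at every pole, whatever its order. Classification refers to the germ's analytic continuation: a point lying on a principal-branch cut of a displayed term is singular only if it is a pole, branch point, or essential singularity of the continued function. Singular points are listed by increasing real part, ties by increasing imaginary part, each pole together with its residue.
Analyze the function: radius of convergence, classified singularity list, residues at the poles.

Branch term (-17/9)*sqrt(1 - κ/(4/3)): its argument vanishes at κ = 4/3, a square-root branch point, modulus 4/3.
The radius of convergence is the smallest modulus among the singular points: 4/3.

Radius of convergence at 0: 4/3.
At 4/3: an algebraic (square-root) branch point.


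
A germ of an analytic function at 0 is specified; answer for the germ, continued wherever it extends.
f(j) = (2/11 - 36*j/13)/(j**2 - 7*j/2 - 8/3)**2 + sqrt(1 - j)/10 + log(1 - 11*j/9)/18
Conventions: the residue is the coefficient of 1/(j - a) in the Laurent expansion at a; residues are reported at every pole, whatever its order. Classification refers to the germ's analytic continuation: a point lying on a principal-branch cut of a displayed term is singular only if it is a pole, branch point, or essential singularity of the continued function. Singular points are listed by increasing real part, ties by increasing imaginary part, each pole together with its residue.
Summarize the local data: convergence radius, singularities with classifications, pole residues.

Denominator factor (j**2 - 7*j/2 - 8/3)^2: discriminant 275/12, real irrational roots 7/4 + (5/12)*sqrt(33) and 7/4 - (5/12)*sqrt(33); poles of order 2, moduli 7/4 + (5/12)*sqrt(33) and -7/4 + (5/12)*sqrt(33).
Branch term (1/18)*log(1 - j/(9/11)): its argument vanishes at j = 9/11, a logarithmic branch point, modulus 9/11.
Branch term (1/10)*sqrt(1 - j/(1)): its argument vanishes at j = 1, a square-root branch point, modulus 1.
The radius of convergence is the smallest modulus among the singular points: -7/4 + (5/12)*sqrt(33).
The branch terms are analytic at 7/4 - (5/12)*sqrt(33) and contribute nothing to the residue; only the rational part matters.
The factor j**2 - 7*j/2 - 8/3 splits as (j - a)(j - a') with a = 7/4 - (5/12)*sqrt(33), a' = 7/4 + (5/12)*sqrt(33). At the order-2 pole a set g(j) = (j - a)^2*(rational part) = [2/11 - 36*j/13] / (j - a')^2.
Order-2 pole: residue = g'(a); g'(7/4 - (5/12)*sqrt(33)) = -(32016/2162875)*sqrt(33), so the residue is -(32016/2162875)*sqrt(33).
The branch terms are analytic at 7/4 + (5/12)*sqrt(33) and contribute nothing to the residue; only the rational part matters.
The factor j**2 - 7*j/2 - 8/3 splits as (j - a)(j - a') with a = 7/4 + (5/12)*sqrt(33), a' = 7/4 - (5/12)*sqrt(33). At the order-2 pole a set g(j) = (j - a)^2*(rational part) = [2/11 - 36*j/13] / (j - a')^2.
Order-2 pole: residue = g'(a); g'(7/4 + (5/12)*sqrt(33)) = (32016/2162875)*sqrt(33), so the residue is (32016/2162875)*sqrt(33).
List the singular points by increasing real part (a conjugate pair: the negative imaginary part first).

Radius of convergence at 0: -7/4 + (5/12)*sqrt(33).
At 7/4 - (5/12)*sqrt(33): a pole of order 2; residue -(32016/2162875)*sqrt(33).
At 9/11: a logarithmic branch point.
At 1: an algebraic (square-root) branch point.
At 7/4 + (5/12)*sqrt(33): a pole of order 2; residue (32016/2162875)*sqrt(33).


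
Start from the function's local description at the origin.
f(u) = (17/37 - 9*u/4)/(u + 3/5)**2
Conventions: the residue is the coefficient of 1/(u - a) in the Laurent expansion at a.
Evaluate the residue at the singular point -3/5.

At the order-2 pole -3/5 set g(u) = (u - (-3/5))^2*f(u) = 17/37 - 9*u/4.
Order-2 pole: residue = g'(a); g'(-3/5) = -9/4, so the residue is -9/4.

The residue is -9/4.


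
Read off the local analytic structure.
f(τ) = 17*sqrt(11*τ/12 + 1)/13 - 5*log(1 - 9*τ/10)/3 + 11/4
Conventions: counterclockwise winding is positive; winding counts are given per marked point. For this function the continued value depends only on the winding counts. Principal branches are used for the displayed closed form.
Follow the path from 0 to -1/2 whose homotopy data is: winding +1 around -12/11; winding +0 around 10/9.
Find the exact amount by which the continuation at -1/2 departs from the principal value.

Continued minus principal equals -(17/78)*sqrt(78).

The rational part is single-valued and drops out of the difference; each branch term changes only by its own monodromy.
(17/13)*sqrt(1 - τ/(-12/11)): winding +1 is odd, the square root flips sign, contributing -2*(17/13)*sqrt(1 - (-1/2)/(-12/11)) = -2*(17/13)*sqrt(13/24) = -(17/78)*sqrt(78).
(-5/3)*log(1 - τ/(10/9)): winding 0 around 10/9, so this term returns to its principal value, contribution 0.
Summing the contributions at τ = -1/2 gives -(17/78)*sqrt(78).


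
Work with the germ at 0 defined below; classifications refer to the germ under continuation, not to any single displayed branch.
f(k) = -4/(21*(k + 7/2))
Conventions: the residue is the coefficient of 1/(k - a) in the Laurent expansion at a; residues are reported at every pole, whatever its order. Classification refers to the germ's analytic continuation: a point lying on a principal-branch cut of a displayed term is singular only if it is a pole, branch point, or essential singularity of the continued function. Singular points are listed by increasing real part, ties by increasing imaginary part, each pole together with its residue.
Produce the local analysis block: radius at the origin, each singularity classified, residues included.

Radius of convergence at 0: 7/2.
At -7/2: a pole of order 1; residue -4/21.

Denominator factor (k + 7/2): pole of order 1 at -7/2, modulus 7/2.
The radius of convergence is the smallest modulus among the singular points: 7/2.
At the order-1 pole -7/2 set g(k) = (k - (-7/2))*f(k) = -4/21.
Simple pole: residue = g(a) at a = -7/2, which is -4/21.


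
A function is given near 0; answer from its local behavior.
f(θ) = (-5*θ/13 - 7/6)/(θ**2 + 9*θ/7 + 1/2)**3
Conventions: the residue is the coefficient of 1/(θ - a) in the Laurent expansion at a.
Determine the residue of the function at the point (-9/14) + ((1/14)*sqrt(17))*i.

The residue is ((1205302/63869)*sqrt(17))*i.

The factor θ**2 + 9*θ/7 + 1/2 splits as (θ - a)(θ - a') with a = (-9/14) + ((1/14)*sqrt(17))*i, a' = (-9/14) - ((1/14)*sqrt(17))*i. At the order-3 pole a set g(θ) = (θ - a)^3*f(θ) = [-5*θ/13 - 7/6] / (θ - a')^3.
Order-3 pole: residue = g''(a)/2; g''((-9/14) + ((1/14)*sqrt(17))*i) = ((2410604/63869)*sqrt(17))*i, so the residue is ((1205302/63869)*sqrt(17))*i.


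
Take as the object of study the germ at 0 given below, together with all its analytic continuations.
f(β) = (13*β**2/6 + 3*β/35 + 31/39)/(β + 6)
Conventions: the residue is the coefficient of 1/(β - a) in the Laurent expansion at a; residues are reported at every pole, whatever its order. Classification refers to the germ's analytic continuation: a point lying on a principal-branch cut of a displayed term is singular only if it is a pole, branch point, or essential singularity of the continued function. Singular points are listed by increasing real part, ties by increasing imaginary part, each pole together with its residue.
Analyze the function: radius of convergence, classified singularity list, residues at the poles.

Radius of convergence at 0: 6.
At -6: a pole of order 1; residue 106853/1365.

Denominator factor (β + 6): pole of order 1 at -6, modulus 6.
The radius of convergence is the smallest modulus among the singular points: 6.
At the order-1 pole -6 set g(β) = (β - (-6))*f(β) = 13*β**2/6 + 3*β/35 + 31/39.
Simple pole: residue = g(a) at a = -6, which is 106853/1365.


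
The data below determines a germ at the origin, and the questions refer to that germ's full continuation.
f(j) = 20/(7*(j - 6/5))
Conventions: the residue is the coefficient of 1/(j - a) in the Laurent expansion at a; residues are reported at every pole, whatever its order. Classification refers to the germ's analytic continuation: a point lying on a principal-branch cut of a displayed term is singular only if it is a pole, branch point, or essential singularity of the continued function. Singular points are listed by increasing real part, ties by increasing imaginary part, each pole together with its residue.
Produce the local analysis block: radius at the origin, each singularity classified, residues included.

Denominator factor (j - 6/5): pole of order 1 at 6/5, modulus 6/5.
The radius of convergence is the smallest modulus among the singular points: 6/5.
At the order-1 pole 6/5 set g(j) = (j - (6/5))*f(j) = 20/7.
Simple pole: residue = g(a) at a = 6/5, which is 20/7.

Radius of convergence at 0: 6/5.
At 6/5: a pole of order 1; residue 20/7.


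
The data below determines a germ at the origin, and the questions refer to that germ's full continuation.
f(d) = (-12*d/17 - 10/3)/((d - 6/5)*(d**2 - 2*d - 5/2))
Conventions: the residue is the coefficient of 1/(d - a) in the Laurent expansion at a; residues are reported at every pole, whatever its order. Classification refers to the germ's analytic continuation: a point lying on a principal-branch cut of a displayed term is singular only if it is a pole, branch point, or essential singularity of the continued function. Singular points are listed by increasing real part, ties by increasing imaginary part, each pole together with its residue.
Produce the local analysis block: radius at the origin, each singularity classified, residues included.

Radius of convergence at 0: -1 + (1/2)*sqrt(14).
At 1 - (1/2)*sqrt(14): a pole of order 1; residue -5330/8823 + (4180/61761)*sqrt(14).
At 6/5: a pole of order 1; residue 10660/8823.
At 1 + (1/2)*sqrt(14): a pole of order 1; residue -5330/8823 - (4180/61761)*sqrt(14).


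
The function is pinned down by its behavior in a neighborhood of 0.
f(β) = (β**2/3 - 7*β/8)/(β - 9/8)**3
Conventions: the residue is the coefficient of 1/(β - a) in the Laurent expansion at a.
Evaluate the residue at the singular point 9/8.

At the order-3 pole 9/8 set g(β) = (β - (9/8))^3*f(β) = β**2/3 - 7*β/8.
Order-3 pole: residue = g''(a)/2; g''(9/8) = 2/3, so the residue is 1/3.

The residue is 1/3.


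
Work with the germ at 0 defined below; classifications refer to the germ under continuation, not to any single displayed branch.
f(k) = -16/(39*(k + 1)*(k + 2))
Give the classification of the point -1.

The point is a pole of order 1.

The denominator factor k + 1 vanishes at -1 and appears to the power 1; the numerator there equals -16/39, nonzero, and no other factor vanishes.
Hence a pole whose order is the multiplicity, 1.


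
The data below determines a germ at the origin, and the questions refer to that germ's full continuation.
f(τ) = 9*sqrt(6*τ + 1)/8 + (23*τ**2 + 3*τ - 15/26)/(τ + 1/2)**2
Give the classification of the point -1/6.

The point is an algebraic (square-root) branch point.

The term (9/8)*sqrt(1 - τ/(-1/6)) has argument 1 - -1/6/(-1/6) = 0 at -1/6: a square-root (algebraic, two-sheeted) branch point; the remaining terms are analytic or single-valued there.


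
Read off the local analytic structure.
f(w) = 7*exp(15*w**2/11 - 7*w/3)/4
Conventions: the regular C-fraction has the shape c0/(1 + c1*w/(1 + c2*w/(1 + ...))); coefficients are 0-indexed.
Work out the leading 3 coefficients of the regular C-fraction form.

Taylor coefficients (expand at 0): a_0 = 7/4, a_1 = -49/12, a_2 = 5663/792.
c0 = a_0 = 7/4. Peel one level at a time: if S = 1 + c*w/S' with S'(0) = 1, then c is the w-coefficient of S and S' = c*w/(S - 1).
S_1 = c0/f = 1 + (7/3)*w + (269/198)*w^2 + ...; c1 = 7/3.
S_2 = c1*w/(S_1 - 1) = 1 + (-269/462)*w + ...; c2 = -269/462.

The regular C-fraction coefficients are [7/4, 7/3, -269/462].


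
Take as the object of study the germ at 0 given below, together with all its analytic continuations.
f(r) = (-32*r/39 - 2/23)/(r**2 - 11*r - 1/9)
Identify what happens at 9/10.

Denominator factors: r**2 - 11*r - 1/9 = -8281/900 at r = 9/10 — none vanishes.
So the germ continues analytically to 9/10.

The point is a regular point.


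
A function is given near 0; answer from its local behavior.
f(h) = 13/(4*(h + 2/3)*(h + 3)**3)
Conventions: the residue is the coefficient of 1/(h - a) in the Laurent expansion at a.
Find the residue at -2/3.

The residue is 351/1372.

At the order-1 pole -2/3 set g(h) = (h - (-2/3))*f(h) = 13/(4*(h + 3)**3).
Simple pole: residue = g(a) at a = -2/3, which is 351/1372.


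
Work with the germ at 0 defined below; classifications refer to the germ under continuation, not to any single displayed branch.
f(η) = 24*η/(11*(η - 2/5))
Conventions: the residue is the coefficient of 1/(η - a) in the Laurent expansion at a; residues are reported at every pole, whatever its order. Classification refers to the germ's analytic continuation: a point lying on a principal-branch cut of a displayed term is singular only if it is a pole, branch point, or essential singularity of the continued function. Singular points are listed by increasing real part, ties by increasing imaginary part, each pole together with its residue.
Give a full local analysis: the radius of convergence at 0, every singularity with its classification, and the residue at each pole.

Denominator factor (η - 2/5): pole of order 1 at 2/5, modulus 2/5.
The radius of convergence is the smallest modulus among the singular points: 2/5.
At the order-1 pole 2/5 set g(η) = (η - (2/5))*f(η) = 24*η/11.
Simple pole: residue = g(a) at a = 2/5, which is 48/55.

Radius of convergence at 0: 2/5.
At 2/5: a pole of order 1; residue 48/55.


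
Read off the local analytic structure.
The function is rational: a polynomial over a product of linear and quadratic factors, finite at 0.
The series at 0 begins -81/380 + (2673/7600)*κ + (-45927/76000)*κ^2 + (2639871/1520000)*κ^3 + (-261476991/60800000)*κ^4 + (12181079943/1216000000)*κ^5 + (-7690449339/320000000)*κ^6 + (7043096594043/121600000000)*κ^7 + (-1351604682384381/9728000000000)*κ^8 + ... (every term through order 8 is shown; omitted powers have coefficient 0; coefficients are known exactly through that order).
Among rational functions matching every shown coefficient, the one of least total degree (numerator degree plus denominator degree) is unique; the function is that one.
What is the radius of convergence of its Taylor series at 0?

The radius of convergence is 5/12.

No rational of total degree below 7 reproduces all 9 coefficients; solving the [0/7] Pade equations on them gives f(κ) = -27/(38*(κ + 5/12)*(κ**2 - κ/2 + 2)**3), whose expansion matches every shown term.
Denominator factor (κ + 5/12): pole of order 1 at -5/12, modulus 5/12.
Denominator factor (κ**2 - κ/2 + 2)^3: discriminant -31/4, complex-conjugate roots (1/4) + ((1/4)*sqrt(31))*i and (1/4) - ((1/4)*sqrt(31))*i; poles of order 3, moduli sqrt(2) and sqrt(2).
The radius of convergence is the smallest modulus among the singular points: 5/12.


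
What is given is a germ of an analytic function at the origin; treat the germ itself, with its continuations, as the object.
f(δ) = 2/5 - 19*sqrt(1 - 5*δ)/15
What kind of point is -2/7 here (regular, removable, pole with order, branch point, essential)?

There is no denominator, hence no pole anywhere.
Branch term sqrt(1 - δ/(1/5)): argument at -2/7 is 17/7, nonzero, so -2/7 is not its branch point (a point on a principal cut is still regular for the continued germ).
So the germ continues analytically to -2/7.

The point is a regular point.


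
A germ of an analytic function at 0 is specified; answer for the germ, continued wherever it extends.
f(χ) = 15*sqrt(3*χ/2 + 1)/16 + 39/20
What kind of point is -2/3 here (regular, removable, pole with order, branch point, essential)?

The point is an algebraic (square-root) branch point.

The term (15/16)*sqrt(1 - χ/(-2/3)) has argument 1 - -2/3/(-2/3) = 0 at -2/3: a square-root (algebraic, two-sheeted) branch point; the remaining terms are analytic or single-valued there.


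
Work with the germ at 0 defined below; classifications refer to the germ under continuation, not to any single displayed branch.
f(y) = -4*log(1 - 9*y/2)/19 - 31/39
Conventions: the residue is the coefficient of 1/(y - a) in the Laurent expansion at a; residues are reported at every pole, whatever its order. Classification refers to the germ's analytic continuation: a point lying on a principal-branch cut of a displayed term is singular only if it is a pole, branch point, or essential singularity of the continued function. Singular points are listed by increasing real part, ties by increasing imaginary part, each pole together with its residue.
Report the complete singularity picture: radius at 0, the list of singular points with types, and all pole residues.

Branch term (-4/19)*log(1 - y/(2/9)): its argument vanishes at y = 2/9, a logarithmic branch point, modulus 2/9.
The radius of convergence is the smallest modulus among the singular points: 2/9.

Radius of convergence at 0: 2/9.
At 2/9: a logarithmic branch point.


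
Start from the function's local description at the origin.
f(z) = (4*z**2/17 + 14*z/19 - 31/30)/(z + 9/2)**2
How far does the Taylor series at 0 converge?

Denominator factor (z + 9/2)^2: pole of order 2 at -9/2, modulus 9/2.
The radius of convergence is the smallest modulus among the singular points: 9/2.

The radius of convergence is 9/2.


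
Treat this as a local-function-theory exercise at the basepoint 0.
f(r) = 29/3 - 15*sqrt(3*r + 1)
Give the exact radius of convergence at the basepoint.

The radius of convergence is 1/3.

Branch term (-15)*sqrt(1 - r/(-1/3)): its argument vanishes at r = -1/3, a square-root branch point, modulus 1/3.
The radius of convergence is the smallest modulus among the singular points: 1/3.


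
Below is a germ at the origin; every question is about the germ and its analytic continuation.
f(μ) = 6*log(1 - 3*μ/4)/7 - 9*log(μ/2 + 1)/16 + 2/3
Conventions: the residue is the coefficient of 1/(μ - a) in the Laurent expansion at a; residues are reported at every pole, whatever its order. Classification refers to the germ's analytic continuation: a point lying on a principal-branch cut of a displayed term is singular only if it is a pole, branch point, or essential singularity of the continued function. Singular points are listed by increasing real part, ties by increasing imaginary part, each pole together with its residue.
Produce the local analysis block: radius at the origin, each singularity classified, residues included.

Radius of convergence at 0: 4/3.
At -2: a logarithmic branch point.
At 4/3: a logarithmic branch point.

Branch term (-9/16)*log(1 - μ/(-2)): its argument vanishes at μ = -2, a logarithmic branch point, modulus 2.
Branch term (6/7)*log(1 - μ/(4/3)): its argument vanishes at μ = 4/3, a logarithmic branch point, modulus 4/3.
The radius of convergence is the smallest modulus among the singular points: 4/3.
List the singular points by increasing real part (a conjugate pair: the negative imaginary part first).


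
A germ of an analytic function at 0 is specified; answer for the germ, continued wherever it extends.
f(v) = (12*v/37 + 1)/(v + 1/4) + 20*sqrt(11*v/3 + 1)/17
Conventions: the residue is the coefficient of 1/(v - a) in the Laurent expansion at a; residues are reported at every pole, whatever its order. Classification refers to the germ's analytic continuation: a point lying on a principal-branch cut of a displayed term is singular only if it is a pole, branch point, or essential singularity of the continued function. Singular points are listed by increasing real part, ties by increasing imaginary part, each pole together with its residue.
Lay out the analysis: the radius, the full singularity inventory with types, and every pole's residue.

Denominator factor (v + 1/4): pole of order 1 at -1/4, modulus 1/4.
Branch term (20/17)*sqrt(1 - v/(-3/11)): its argument vanishes at v = -3/11, a square-root branch point, modulus 3/11.
The radius of convergence is the smallest modulus among the singular points: 1/4.
The branch term is analytic at -1/4 and contributes nothing to the residue; only the rational part matters.
At the order-1 pole -1/4 set g(v) = (v - (-1/4))*(rational part) = 12*v/37 + 1.
Simple pole: residue = g(a) at a = -1/4, which is 34/37.
List the singular points by increasing real part (a conjugate pair: the negative imaginary part first).

Radius of convergence at 0: 1/4.
At -3/11: an algebraic (square-root) branch point.
At -1/4: a pole of order 1; residue 34/37.


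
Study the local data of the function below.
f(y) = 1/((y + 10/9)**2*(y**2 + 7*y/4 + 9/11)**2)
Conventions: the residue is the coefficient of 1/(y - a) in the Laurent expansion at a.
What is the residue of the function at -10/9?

The residue is 5344406892/7189057.

At the order-2 pole -10/9 set g(y) = (y - (-10/9))^2*f(y) = (y**2 + 7*y/4 + 9/11)**(-2).
Order-2 pole: residue = g'(a); g'(-10/9) = 5344406892/7189057, so the residue is 5344406892/7189057.


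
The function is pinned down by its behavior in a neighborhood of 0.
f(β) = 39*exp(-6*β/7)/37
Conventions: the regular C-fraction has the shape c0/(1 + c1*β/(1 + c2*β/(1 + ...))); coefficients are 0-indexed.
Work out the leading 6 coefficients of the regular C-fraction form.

The regular C-fraction coefficients are [39/37, 6/7, -3/7, 1/7, -1/7, 3/35].

Taylor coefficients (expand at 0): a_0 = 39/37, a_1 = -234/259, a_2 = 702/1813, a_3 = -1404/12691, a_4 = 2106/88837, a_5 = -12636/3109295.
c0 = a_0 = 39/37. Peel one level at a time: if S = 1 + c*β/S' with S'(0) = 1, then c is the β-coefficient of S and S' = c*β/(S - 1).
S_1 = c0/f = 1 + (6/7)*β + (18/49)*β^2 + ...; c1 = 6/7.
S_2 = c1*β/(S_1 - 1) = 1 + (-3/7)*β + (3/49)*β^2 + ...; c2 = -3/7.
S_3 = c2*β/(S_2 - 1) = 1 + (1/7)*β + (1/49)*β^2 + ...; c3 = 1/7.
S_4 = c3*β/(S_3 - 1) = 1 + (-1/7)*β + (3/245)*β^2 + ...; c4 = -1/7.
S_5 = c4*β/(S_4 - 1) = 1 + (3/35)*β + ...; c5 = 3/35.


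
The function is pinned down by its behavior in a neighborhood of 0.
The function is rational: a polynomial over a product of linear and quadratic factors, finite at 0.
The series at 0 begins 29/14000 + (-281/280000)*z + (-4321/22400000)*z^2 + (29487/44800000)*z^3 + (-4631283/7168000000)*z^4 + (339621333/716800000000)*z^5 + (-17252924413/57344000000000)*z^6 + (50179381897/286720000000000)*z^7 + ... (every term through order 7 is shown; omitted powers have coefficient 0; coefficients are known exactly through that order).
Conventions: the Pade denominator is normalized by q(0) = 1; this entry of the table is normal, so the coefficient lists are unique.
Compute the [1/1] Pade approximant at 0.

The Pade approximant has numerator coefficients [29/14000, -441153/314720000]; denominator coefficients [1, -4321/22480].

Taylor coefficients needed (read off): a_0 = 29/14000, a_1 = -281/280000, a_2 = -4321/22400000.
Write the denominator as Q(z) = 1 + q1*z. Requiring Q*f - P = O(z^3) with deg P <= 1 kills the coefficients of z^2..z^2 in Q*f:
  z^2: a_2 + q1*a_1 = 0, i.e. -4321/22400000 + (-281/280000)*q1 = 0.
Solving this linear system: q1 = -4321/22480.
The numerator is Q*f truncated at degree 1: P0 = a_0 = 29/14000; P1 = a_1 + q1*a_0 = -441153/314720000.


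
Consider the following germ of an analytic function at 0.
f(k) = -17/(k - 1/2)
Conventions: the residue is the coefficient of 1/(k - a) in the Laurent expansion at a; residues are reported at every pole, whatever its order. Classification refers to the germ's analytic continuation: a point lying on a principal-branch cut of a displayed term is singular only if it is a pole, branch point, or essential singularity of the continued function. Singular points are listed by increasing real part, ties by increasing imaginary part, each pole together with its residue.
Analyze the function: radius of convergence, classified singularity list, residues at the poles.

Radius of convergence at 0: 1/2.
At 1/2: a pole of order 1; residue -17.

Denominator factor (k - 1/2): pole of order 1 at 1/2, modulus 1/2.
The radius of convergence is the smallest modulus among the singular points: 1/2.
At the order-1 pole 1/2 set g(k) = (k - (1/2))*f(k) = -17.
Simple pole: residue = g(a) at a = 1/2, which is -17.


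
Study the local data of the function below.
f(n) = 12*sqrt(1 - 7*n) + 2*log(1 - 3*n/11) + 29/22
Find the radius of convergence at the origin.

The radius of convergence is 1/7.

Branch term (12)*sqrt(1 - n/(1/7)): its argument vanishes at n = 1/7, a square-root branch point, modulus 1/7.
Branch term (2)*log(1 - n/(11/3)): its argument vanishes at n = 11/3, a logarithmic branch point, modulus 11/3.
The radius of convergence is the smallest modulus among the singular points: 1/7.


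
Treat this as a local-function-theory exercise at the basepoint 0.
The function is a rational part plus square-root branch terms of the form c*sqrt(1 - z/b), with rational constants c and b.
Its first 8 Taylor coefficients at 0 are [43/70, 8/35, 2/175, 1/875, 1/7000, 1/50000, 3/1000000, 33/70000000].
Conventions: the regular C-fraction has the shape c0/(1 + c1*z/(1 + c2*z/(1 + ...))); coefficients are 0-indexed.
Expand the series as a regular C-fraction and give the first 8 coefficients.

The regular C-fraction coefficients are [43/70, -16/43, 277/860, 43/5540, -597/5540, -277/11940, -917/11940, -597/18340].

Taylor coefficients (read off): a_0 = 43/70, a_1 = 8/35, a_2 = 2/175, a_3 = 1/875, a_4 = 1/7000, a_5 = 1/50000, a_6 = 3/1000000, a_7 = 33/70000000.
c0 = a_0 = 43/70. Peel one level at a time: if S = 1 + c*z/S' with S'(0) = 1, then c is the z-coefficient of S and S' = c*z/(S - 1).
S_1 = c0/f = 1 + (-16/43)*z + (1108/9245)*z^2 + ...; c1 = -16/43.
S_2 = c1*z/(S_1 - 1) = 1 + (277/860)*z + (-1/400)*z^2 + ...; c2 = 277/860.
S_3 = c2*z/(S_2 - 1) = 1 + (43/5540)*z + (25671/30691600)*z^2 + ...; c3 = 43/5540.
S_4 = c3*z/(S_3 - 1) = 1 + (-597/5540)*z + (-1/400)*z^2 + ...; c4 = -597/5540.
S_5 = c4*z/(S_4 - 1) = 1 + (-277/11940)*z + (-254009/142563600)*z^2 + ...; c5 = -277/11940.
S_6 = c5*z/(S_5 - 1) = 1 + (-917/11940)*z + (-1/400)*z^2 + ...; c6 = -917/11940.
S_7 = c6*z/(S_6 - 1) = 1 + (-597/18340)*z + ...; c7 = -597/18340.


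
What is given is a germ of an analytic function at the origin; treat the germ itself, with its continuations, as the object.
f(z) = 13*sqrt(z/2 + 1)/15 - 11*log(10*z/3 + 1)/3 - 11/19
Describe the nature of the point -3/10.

The term (-11/3)*log(1 - z/(-3/10)) has argument 1 - -3/10/(-3/10) = 0 at -3/10: a logarithmic (infinitely-sheeted) branch point; the remaining terms are analytic or single-valued there.

The point is a logarithmic branch point.


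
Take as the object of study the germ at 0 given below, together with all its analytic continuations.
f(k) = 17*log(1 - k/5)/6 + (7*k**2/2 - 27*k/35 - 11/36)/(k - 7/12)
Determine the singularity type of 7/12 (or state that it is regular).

The point is a pole of order 1.

The denominator factor k - 7/12 vanishes at 7/12 and appears to the power 1; the numerator there equals 209/480, nonzero, and no other factor vanishes.
The branch terms are analytic at this point.
Hence a pole whose order is the multiplicity, 1.


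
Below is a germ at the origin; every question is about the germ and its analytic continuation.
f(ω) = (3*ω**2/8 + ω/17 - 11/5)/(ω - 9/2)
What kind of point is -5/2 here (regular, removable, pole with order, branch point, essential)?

Denominator factors: ω - 9/2 = -7 at ω = -5/2 — none vanishes.
So the germ continues analytically to -5/2.

The point is a regular point.


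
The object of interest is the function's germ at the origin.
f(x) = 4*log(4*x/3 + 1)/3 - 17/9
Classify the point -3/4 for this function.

The term (4/3)*log(1 - x/(-3/4)) has argument 1 - -3/4/(-3/4) = 0 at -3/4: a logarithmic (infinitely-sheeted) branch point; the remaining terms are analytic or single-valued there.

The point is a logarithmic branch point.


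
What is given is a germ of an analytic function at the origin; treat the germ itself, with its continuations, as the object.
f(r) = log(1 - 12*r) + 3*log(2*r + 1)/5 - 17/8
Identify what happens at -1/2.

The point is a logarithmic branch point.

The term (3/5)*log(1 - r/(-1/2)) has argument 1 - -1/2/(-1/2) = 0 at -1/2: a logarithmic (infinitely-sheeted) branch point; the remaining terms are analytic or single-valued there.


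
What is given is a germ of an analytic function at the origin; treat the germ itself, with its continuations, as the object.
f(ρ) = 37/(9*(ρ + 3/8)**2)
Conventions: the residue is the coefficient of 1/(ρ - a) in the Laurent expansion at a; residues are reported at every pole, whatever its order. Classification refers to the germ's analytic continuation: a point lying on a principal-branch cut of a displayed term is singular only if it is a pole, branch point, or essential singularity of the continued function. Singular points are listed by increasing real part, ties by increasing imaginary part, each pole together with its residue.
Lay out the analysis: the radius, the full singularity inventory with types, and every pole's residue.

Denominator factor (ρ + 3/8)^2: pole of order 2 at -3/8, modulus 3/8.
The radius of convergence is the smallest modulus among the singular points: 3/8.
At the order-2 pole -3/8 set g(ρ) = (ρ - (-3/8))^2*f(ρ) = 37/9.
Order-2 pole: residue = g'(a); g'(-3/8) = 0, so the residue is 0.

Radius of convergence at 0: 3/8.
At -3/8: a pole of order 2; residue 0.


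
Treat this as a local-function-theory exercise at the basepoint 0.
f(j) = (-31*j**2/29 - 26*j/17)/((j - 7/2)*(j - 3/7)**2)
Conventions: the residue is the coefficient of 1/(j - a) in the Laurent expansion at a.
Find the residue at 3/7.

The residue is 808148/911557.

At the order-2 pole 3/7 set g(j) = (j - (3/7))^2*f(j) = (-31*j**2/29 - 26*j/17)/(j - 7/2).
Order-2 pole: residue = g'(a); g'(3/7) = 808148/911557, so the residue is 808148/911557.


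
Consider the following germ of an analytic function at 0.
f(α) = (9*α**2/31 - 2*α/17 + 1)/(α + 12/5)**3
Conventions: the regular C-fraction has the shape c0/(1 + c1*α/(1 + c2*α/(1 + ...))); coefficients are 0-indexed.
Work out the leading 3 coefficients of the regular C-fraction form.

Taylor coefficients (expand at 0): a_0 = 125/1728, a_1 = -3875/39168, a_2 = 2338375/21855744.
c0 = a_0 = 125/1728. Peel one level at a time: if S = 1 + c*α/S' with S'(0) = 1, then c is the α-coefficient of S and S' = c*α/(S - 1).
S_1 = c0/f = 1 + (93/68)*α + (168319/430032)*α^2 + ...; c1 = 93/68.
S_2 = c1*α/(S_1 - 1) = 1 + (-168319/588132)*α + ...; c2 = -168319/588132.

The regular C-fraction coefficients are [125/1728, 93/68, -168319/588132].


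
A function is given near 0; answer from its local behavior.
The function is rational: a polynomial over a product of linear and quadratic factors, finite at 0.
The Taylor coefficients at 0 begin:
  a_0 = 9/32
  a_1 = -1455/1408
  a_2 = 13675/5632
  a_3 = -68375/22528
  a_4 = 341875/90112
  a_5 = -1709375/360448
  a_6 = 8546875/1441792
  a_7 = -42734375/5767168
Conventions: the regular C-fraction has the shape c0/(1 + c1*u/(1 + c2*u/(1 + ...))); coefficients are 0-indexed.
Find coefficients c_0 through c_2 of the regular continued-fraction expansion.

Taylor coefficients (read off): a_0 = 9/32, a_1 = -1455/1408, a_2 = 13675/5632.
c0 = a_0 = 9/32. Peel one level at a time: if S = 1 + c*u/S' with S'(0) = 1, then c is the u-coefficient of S and S' = c*u/(S - 1).
S_1 = c0/f = 1 + (485/132)*u + (5300/1089)*u^2 + ...; c1 = 485/132.
S_2 = c1*u/(S_1 - 1) = 1 + (-4240/3201)*u + ...; c2 = -4240/3201.

The regular C-fraction coefficients are [9/32, 485/132, -4240/3201].


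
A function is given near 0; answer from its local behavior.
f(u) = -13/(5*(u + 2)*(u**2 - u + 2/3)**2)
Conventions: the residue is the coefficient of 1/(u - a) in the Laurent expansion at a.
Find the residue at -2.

At the order-1 pole -2 set g(u) = (u - (-2))*f(u) = -13/(5*(u**2 - u + 2/3)**2).
Simple pole: residue = g(a) at a = -2, which is -117/2000.

The residue is -117/2000.


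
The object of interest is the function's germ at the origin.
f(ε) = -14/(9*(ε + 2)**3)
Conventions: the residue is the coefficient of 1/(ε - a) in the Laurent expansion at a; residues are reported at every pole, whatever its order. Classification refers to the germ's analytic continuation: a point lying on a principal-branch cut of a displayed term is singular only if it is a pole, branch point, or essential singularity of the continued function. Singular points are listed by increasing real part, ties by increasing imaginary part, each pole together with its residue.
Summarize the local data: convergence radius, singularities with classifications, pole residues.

Denominator factor (ε + 2)^3: pole of order 3 at -2, modulus 2.
The radius of convergence is the smallest modulus among the singular points: 2.
At the order-3 pole -2 set g(ε) = (ε - (-2))^3*f(ε) = -14/9.
Order-3 pole: residue = g''(a)/2; g''(-2) = 0, so the residue is 0.

Radius of convergence at 0: 2.
At -2: a pole of order 3; residue 0.


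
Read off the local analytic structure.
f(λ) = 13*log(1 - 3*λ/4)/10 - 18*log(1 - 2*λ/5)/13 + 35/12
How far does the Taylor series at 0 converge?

Branch term (-18/13)*log(1 - λ/(5/2)): its argument vanishes at λ = 5/2, a logarithmic branch point, modulus 5/2.
Branch term (13/10)*log(1 - λ/(4/3)): its argument vanishes at λ = 4/3, a logarithmic branch point, modulus 4/3.
The radius of convergence is the smallest modulus among the singular points: 4/3.

The radius of convergence is 4/3.


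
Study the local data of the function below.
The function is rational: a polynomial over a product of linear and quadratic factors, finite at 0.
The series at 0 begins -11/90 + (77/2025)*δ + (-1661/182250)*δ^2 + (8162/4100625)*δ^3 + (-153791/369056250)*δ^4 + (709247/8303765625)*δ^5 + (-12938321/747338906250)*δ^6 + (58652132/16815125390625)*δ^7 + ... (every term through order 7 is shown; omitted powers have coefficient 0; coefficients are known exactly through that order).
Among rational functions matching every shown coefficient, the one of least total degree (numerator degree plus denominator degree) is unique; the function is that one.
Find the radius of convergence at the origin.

No rational of total degree below 2 reproduces all 8 coefficients; solving the [0/2] Pade equations on them gives f(δ) = -11/(2*(δ + 5)*(δ + 9)), whose expansion matches every shown term.
Denominator factor (δ + 9): pole of order 1 at -9, modulus 9.
Denominator factor (δ + 5): pole of order 1 at -5, modulus 5.
The radius of convergence is the smallest modulus among the singular points: 5.

The radius of convergence is 5.


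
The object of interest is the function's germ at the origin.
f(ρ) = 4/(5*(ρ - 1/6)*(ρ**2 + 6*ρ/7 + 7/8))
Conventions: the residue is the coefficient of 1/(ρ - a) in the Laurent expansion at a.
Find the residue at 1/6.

At the order-1 pole 1/6 set g(ρ) = (ρ - (1/6))*f(ρ) = 4/(5*(ρ**2 + 6*ρ/7 + 7/8)).
Simple pole: residue = g(a) at a = 1/6, which is 2016/2635.

The residue is 2016/2635.


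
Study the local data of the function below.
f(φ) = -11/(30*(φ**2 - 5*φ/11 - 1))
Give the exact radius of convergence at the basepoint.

The radius of convergence is -5/22 + (1/22)*sqrt(509).

Denominator factor (φ**2 - 5*φ/11 - 1): discriminant 509/121, real irrational roots 5/22 + (1/22)*sqrt(509) and 5/22 - (1/22)*sqrt(509); poles of order 1, moduli 5/22 + (1/22)*sqrt(509) and -5/22 + (1/22)*sqrt(509).
The radius of convergence is the smallest modulus among the singular points: -5/22 + (1/22)*sqrt(509).


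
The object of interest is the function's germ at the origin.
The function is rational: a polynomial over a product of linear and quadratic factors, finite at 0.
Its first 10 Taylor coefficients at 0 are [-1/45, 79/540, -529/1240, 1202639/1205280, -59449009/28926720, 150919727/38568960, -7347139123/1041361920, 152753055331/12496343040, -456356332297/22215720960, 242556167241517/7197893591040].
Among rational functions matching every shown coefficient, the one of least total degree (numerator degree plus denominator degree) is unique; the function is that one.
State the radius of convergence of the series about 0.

No rational of total degree below 8 reproduces all 10 coefficients; solving the [2/6] Pade equations on them gives f(χ) = (6*χ**2/31 - 2*χ + 3/5)/((χ - 4)**3*(χ + 3/4)**3), whose expansion matches every shown term.
Denominator factor (χ - 4)^3: pole of order 3 at 4, modulus 4.
Denominator factor (χ + 3/4)^3: pole of order 3 at -3/4, modulus 3/4.
The radius of convergence is the smallest modulus among the singular points: 3/4.

The radius of convergence is 3/4.
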